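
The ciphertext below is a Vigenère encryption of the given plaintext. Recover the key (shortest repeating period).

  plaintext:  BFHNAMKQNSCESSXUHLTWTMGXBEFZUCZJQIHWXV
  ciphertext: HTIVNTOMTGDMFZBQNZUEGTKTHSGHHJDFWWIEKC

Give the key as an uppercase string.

  i= 0: H-B =  6 → G
  i= 1: T-F = 14 → O
  i= 2: I-H =  1 → B
  i= 3: V-N =  8 → I
  i= 4: N-A = 13 → N
  i= 5: T-M =  7 → H
  i= 6: O-K =  4 → E
  i= 7: M-Q = 22 → W
  i= 8: T-N =  6 → G
  i= 9: G-S = 14 → O
  i=10: D-C =  1 → B
  i=11: M-E =  8 → I
  i=12: F-S = 13 → N
  i=13: Z-S =  7 → H
  i=14: B-X =  4 → E
  i=15: Q-U = 22 → W
  i=16: N-H =  6 → G
  i=17: Z-L = 14 → O
  i=18: U-T =  1 → B
  i=19: E-W =  8 → I
  i=20: G-T = 13 → N
  i=21: T-M =  7 → H
  i=22: K-G =  4 → E
  i=23: T-X = 22 → W
  i=24: H-B =  6 → G
  i=25: S-E = 14 → O
  i=26: G-F =  1 → B
  i=27: H-Z =  8 → I
  i=28: H-U = 13 → N
  i=29: J-C =  7 → H
  i=30: D-Z =  4 → E
  i=31: F-J = 22 → W
  i=32: W-Q =  6 → G
  i=33: W-I = 14 → O
  i=34: I-H =  1 → B
  i=35: E-W =  8 → I
  i=36: K-X = 13 → N
  i=37: C-V =  7 → H
  shifts repeat with period 8: GOBINHEW

GOBINHEW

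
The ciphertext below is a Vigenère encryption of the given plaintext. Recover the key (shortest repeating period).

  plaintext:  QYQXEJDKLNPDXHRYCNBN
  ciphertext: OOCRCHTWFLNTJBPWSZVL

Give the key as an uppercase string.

YQMUY

  i= 0: O-Q = 24 → Y
  i= 1: O-Y = 16 → Q
  i= 2: C-Q = 12 → M
  i= 3: R-X = 20 → U
  i= 4: C-E = 24 → Y
  i= 5: H-J = 24 → Y
  i= 6: T-D = 16 → Q
  i= 7: W-K = 12 → M
  i= 8: F-L = 20 → U
  i= 9: L-N = 24 → Y
  i=10: N-P = 24 → Y
  i=11: T-D = 16 → Q
  i=12: J-X = 12 → M
  i=13: B-H = 20 → U
  i=14: P-R = 24 → Y
  i=15: W-Y = 24 → Y
  i=16: S-C = 16 → Q
  i=17: Z-N = 12 → M
  i=18: V-B = 20 → U
  i=19: L-N = 24 → Y
  shifts repeat with period 5: YQMUY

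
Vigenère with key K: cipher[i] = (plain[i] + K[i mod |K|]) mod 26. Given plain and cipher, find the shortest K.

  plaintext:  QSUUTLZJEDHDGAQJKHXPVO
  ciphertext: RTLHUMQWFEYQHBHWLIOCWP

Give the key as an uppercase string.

BBRN

  i= 0: R-Q =  1 → B
  i= 1: T-S =  1 → B
  i= 2: L-U = 17 → R
  i= 3: H-U = 13 → N
  i= 4: U-T =  1 → B
  i= 5: M-L =  1 → B
  i= 6: Q-Z = 17 → R
  i= 7: W-J = 13 → N
  i= 8: F-E =  1 → B
  i= 9: E-D =  1 → B
  i=10: Y-H = 17 → R
  i=11: Q-D = 13 → N
  i=12: H-G =  1 → B
  i=13: B-A =  1 → B
  i=14: H-Q = 17 → R
  i=15: W-J = 13 → N
  i=16: L-K =  1 → B
  i=17: I-H =  1 → B
  i=18: O-X = 17 → R
  i=19: C-P = 13 → N
  i=20: W-V =  1 → B
  i=21: P-O =  1 → B
  shifts repeat with period 4: BBRN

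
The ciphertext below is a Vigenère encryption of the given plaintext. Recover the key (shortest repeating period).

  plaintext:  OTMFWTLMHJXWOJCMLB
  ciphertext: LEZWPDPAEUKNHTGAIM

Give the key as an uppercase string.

XLNRTKEO

  i= 0: L-O = 23 → X
  i= 1: E-T = 11 → L
  i= 2: Z-M = 13 → N
  i= 3: W-F = 17 → R
  i= 4: P-W = 19 → T
  i= 5: D-T = 10 → K
  i= 6: P-L =  4 → E
  i= 7: A-M = 14 → O
  i= 8: E-H = 23 → X
  i= 9: U-J = 11 → L
  i=10: K-X = 13 → N
  i=11: N-W = 17 → R
  i=12: H-O = 19 → T
  i=13: T-J = 10 → K
  i=14: G-C =  4 → E
  i=15: A-M = 14 → O
  i=16: I-L = 23 → X
  i=17: M-B = 11 → L
  shifts repeat with period 8: XLNRTKEO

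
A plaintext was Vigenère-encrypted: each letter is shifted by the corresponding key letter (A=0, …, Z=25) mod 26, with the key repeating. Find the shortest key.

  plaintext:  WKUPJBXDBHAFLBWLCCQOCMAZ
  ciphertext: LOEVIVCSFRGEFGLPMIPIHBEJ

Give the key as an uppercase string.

PEKGZUF

  i= 0: L-W = 15 → P
  i= 1: O-K =  4 → E
  i= 2: E-U = 10 → K
  i= 3: V-P =  6 → G
  i= 4: I-J = 25 → Z
  i= 5: V-B = 20 → U
  i= 6: C-X =  5 → F
  i= 7: S-D = 15 → P
  i= 8: F-B =  4 → E
  i= 9: R-H = 10 → K
  i=10: G-A =  6 → G
  i=11: E-F = 25 → Z
  i=12: F-L = 20 → U
  i=13: G-B =  5 → F
  i=14: L-W = 15 → P
  i=15: P-L =  4 → E
  i=16: M-C = 10 → K
  i=17: I-C =  6 → G
  i=18: P-Q = 25 → Z
  i=19: I-O = 20 → U
  i=20: H-C =  5 → F
  i=21: B-M = 15 → P
  i=22: E-A =  4 → E
  i=23: J-Z = 10 → K
  shifts repeat with period 7: PEKGZUF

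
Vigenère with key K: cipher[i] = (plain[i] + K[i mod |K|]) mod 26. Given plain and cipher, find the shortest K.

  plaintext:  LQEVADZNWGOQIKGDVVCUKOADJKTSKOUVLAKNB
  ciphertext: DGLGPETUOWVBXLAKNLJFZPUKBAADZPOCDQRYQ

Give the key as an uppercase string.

  i= 0: D-L = 18 → S
  i= 1: G-Q = 16 → Q
  i= 2: L-E =  7 → H
  i= 3: G-V = 11 → L
  i= 4: P-A = 15 → P
  i= 5: E-D =  1 → B
  i= 6: T-Z = 20 → U
  i= 7: U-N =  7 → H
  i= 8: O-W = 18 → S
  i= 9: W-G = 16 → Q
  i=10: V-O =  7 → H
  i=11: B-Q = 11 → L
  i=12: X-I = 15 → P
  i=13: L-K =  1 → B
  i=14: A-G = 20 → U
  i=15: K-D =  7 → H
  i=16: N-V = 18 → S
  i=17: L-V = 16 → Q
  i=18: J-C =  7 → H
  i=19: F-U = 11 → L
  i=20: Z-K = 15 → P
  i=21: P-O =  1 → B
  i=22: U-A = 20 → U
  i=23: K-D =  7 → H
  i=24: B-J = 18 → S
  i=25: A-K = 16 → Q
  i=26: A-T =  7 → H
  i=27: D-S = 11 → L
  i=28: Z-K = 15 → P
  i=29: P-O =  1 → B
  i=30: O-U = 20 → U
  i=31: C-V =  7 → H
  i=32: D-L = 18 → S
  i=33: Q-A = 16 → Q
  i=34: R-K =  7 → H
  i=35: Y-N = 11 → L
  i=36: Q-B = 15 → P
  shifts repeat with period 8: SQHLPBUH

SQHLPBUH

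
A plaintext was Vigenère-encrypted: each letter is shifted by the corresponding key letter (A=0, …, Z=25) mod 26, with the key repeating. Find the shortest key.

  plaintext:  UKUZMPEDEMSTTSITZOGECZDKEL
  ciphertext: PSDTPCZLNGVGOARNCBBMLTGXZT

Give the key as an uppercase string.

  i= 0: P-U = 21 → V
  i= 1: S-K =  8 → I
  i= 2: D-U =  9 → J
  i= 3: T-Z = 20 → U
  i= 4: P-M =  3 → D
  i= 5: C-P = 13 → N
  i= 6: Z-E = 21 → V
  i= 7: L-D =  8 → I
  i= 8: N-E =  9 → J
  i= 9: G-M = 20 → U
  i=10: V-S =  3 → D
  i=11: G-T = 13 → N
  i=12: O-T = 21 → V
  i=13: A-S =  8 → I
  i=14: R-I =  9 → J
  i=15: N-T = 20 → U
  i=16: C-Z =  3 → D
  i=17: B-O = 13 → N
  i=18: B-G = 21 → V
  i=19: M-E =  8 → I
  i=20: L-C =  9 → J
  i=21: T-Z = 20 → U
  i=22: G-D =  3 → D
  i=23: X-K = 13 → N
  i=24: Z-E = 21 → V
  i=25: T-L =  8 → I
  shifts repeat with period 6: VIJUDN

VIJUDN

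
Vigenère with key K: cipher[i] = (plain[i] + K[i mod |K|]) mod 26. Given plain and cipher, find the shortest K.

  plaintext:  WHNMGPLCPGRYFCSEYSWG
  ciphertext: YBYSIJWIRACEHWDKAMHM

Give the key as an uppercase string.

CULG

  i= 0: Y-W =  2 → C
  i= 1: B-H = 20 → U
  i= 2: Y-N = 11 → L
  i= 3: S-M =  6 → G
  i= 4: I-G =  2 → C
  i= 5: J-P = 20 → U
  i= 6: W-L = 11 → L
  i= 7: I-C =  6 → G
  i= 8: R-P =  2 → C
  i= 9: A-G = 20 → U
  i=10: C-R = 11 → L
  i=11: E-Y =  6 → G
  i=12: H-F =  2 → C
  i=13: W-C = 20 → U
  i=14: D-S = 11 → L
  i=15: K-E =  6 → G
  i=16: A-Y =  2 → C
  i=17: M-S = 20 → U
  i=18: H-W = 11 → L
  i=19: M-G =  6 → G
  shifts repeat with period 4: CULG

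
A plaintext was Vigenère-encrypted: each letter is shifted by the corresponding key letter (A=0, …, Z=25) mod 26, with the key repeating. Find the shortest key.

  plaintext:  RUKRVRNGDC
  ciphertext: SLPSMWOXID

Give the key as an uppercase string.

BRF

  i= 0: S-R =  1 → B
  i= 1: L-U = 17 → R
  i= 2: P-K =  5 → F
  i= 3: S-R =  1 → B
  i= 4: M-V = 17 → R
  i= 5: W-R =  5 → F
  i= 6: O-N =  1 → B
  i= 7: X-G = 17 → R
  i= 8: I-D =  5 → F
  i= 9: D-C =  1 → B
  shifts repeat with period 3: BRF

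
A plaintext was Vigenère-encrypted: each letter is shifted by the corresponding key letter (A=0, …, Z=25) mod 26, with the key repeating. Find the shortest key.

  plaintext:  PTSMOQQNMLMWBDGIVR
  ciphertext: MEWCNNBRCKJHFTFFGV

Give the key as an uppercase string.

  i= 0: M-P = 23 → X
  i= 1: E-T = 11 → L
  i= 2: W-S =  4 → E
  i= 3: C-M = 16 → Q
  i= 4: N-O = 25 → Z
  i= 5: N-Q = 23 → X
  i= 6: B-Q = 11 → L
  i= 7: R-N =  4 → E
  i= 8: C-M = 16 → Q
  i= 9: K-L = 25 → Z
  i=10: J-M = 23 → X
  i=11: H-W = 11 → L
  i=12: F-B =  4 → E
  i=13: T-D = 16 → Q
  i=14: F-G = 25 → Z
  i=15: F-I = 23 → X
  i=16: G-V = 11 → L
  i=17: V-R =  4 → E
  shifts repeat with period 5: XLEQZ

XLEQZ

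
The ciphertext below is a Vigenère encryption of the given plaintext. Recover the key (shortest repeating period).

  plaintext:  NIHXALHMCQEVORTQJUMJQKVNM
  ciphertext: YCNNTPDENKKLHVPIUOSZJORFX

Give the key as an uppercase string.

LUGQTEWS

  i= 0: Y-N = 11 → L
  i= 1: C-I = 20 → U
  i= 2: N-H =  6 → G
  i= 3: N-X = 16 → Q
  i= 4: T-A = 19 → T
  i= 5: P-L =  4 → E
  i= 6: D-H = 22 → W
  i= 7: E-M = 18 → S
  i= 8: N-C = 11 → L
  i= 9: K-Q = 20 → U
  i=10: K-E =  6 → G
  i=11: L-V = 16 → Q
  i=12: H-O = 19 → T
  i=13: V-R =  4 → E
  i=14: P-T = 22 → W
  i=15: I-Q = 18 → S
  i=16: U-J = 11 → L
  i=17: O-U = 20 → U
  i=18: S-M =  6 → G
  i=19: Z-J = 16 → Q
  i=20: J-Q = 19 → T
  i=21: O-K =  4 → E
  i=22: R-V = 22 → W
  i=23: F-N = 18 → S
  i=24: X-M = 11 → L
  shifts repeat with period 8: LUGQTEWS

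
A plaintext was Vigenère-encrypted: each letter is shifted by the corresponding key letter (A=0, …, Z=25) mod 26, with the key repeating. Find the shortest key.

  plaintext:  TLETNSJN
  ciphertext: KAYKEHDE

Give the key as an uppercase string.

RPUR

  i= 0: K-T = 17 → R
  i= 1: A-L = 15 → P
  i= 2: Y-E = 20 → U
  i= 3: K-T = 17 → R
  i= 4: E-N = 17 → R
  i= 5: H-S = 15 → P
  i= 6: D-J = 20 → U
  i= 7: E-N = 17 → R
  shifts repeat with period 4: RPUR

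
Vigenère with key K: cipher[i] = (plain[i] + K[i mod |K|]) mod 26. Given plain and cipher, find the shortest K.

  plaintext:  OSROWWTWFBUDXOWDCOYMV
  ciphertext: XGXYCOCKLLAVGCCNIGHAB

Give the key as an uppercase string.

JOGKGS

  i= 0: X-O =  9 → J
  i= 1: G-S = 14 → O
  i= 2: X-R =  6 → G
  i= 3: Y-O = 10 → K
  i= 4: C-W =  6 → G
  i= 5: O-W = 18 → S
  i= 6: C-T =  9 → J
  i= 7: K-W = 14 → O
  i= 8: L-F =  6 → G
  i= 9: L-B = 10 → K
  i=10: A-U =  6 → G
  i=11: V-D = 18 → S
  i=12: G-X =  9 → J
  i=13: C-O = 14 → O
  i=14: C-W =  6 → G
  i=15: N-D = 10 → K
  i=16: I-C =  6 → G
  i=17: G-O = 18 → S
  i=18: H-Y =  9 → J
  i=19: A-M = 14 → O
  i=20: B-V =  6 → G
  shifts repeat with period 6: JOGKGS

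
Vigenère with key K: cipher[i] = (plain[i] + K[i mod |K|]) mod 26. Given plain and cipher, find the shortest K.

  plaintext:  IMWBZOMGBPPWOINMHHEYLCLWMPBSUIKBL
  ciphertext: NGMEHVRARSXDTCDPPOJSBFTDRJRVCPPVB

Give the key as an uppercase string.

FUQDIH

  i= 0: N-I =  5 → F
  i= 1: G-M = 20 → U
  i= 2: M-W = 16 → Q
  i= 3: E-B =  3 → D
  i= 4: H-Z =  8 → I
  i= 5: V-O =  7 → H
  i= 6: R-M =  5 → F
  i= 7: A-G = 20 → U
  i= 8: R-B = 16 → Q
  i= 9: S-P =  3 → D
  i=10: X-P =  8 → I
  i=11: D-W =  7 → H
  i=12: T-O =  5 → F
  i=13: C-I = 20 → U
  i=14: D-N = 16 → Q
  i=15: P-M =  3 → D
  i=16: P-H =  8 → I
  i=17: O-H =  7 → H
  i=18: J-E =  5 → F
  i=19: S-Y = 20 → U
  i=20: B-L = 16 → Q
  i=21: F-C =  3 → D
  i=22: T-L =  8 → I
  i=23: D-W =  7 → H
  i=24: R-M =  5 → F
  i=25: J-P = 20 → U
  i=26: R-B = 16 → Q
  i=27: V-S =  3 → D
  i=28: C-U =  8 → I
  i=29: P-I =  7 → H
  i=30: P-K =  5 → F
  i=31: V-B = 20 → U
  i=32: B-L = 16 → Q
  shifts repeat with period 6: FUQDIH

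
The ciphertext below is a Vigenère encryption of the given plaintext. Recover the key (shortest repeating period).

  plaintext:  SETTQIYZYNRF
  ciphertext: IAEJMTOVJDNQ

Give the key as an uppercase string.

  i= 0: I-S = 16 → Q
  i= 1: A-E = 22 → W
  i= 2: E-T = 11 → L
  i= 3: J-T = 16 → Q
  i= 4: M-Q = 22 → W
  i= 5: T-I = 11 → L
  i= 6: O-Y = 16 → Q
  i= 7: V-Z = 22 → W
  i= 8: J-Y = 11 → L
  i= 9: D-N = 16 → Q
  i=10: N-R = 22 → W
  i=11: Q-F = 11 → L
  shifts repeat with period 3: QWL

QWL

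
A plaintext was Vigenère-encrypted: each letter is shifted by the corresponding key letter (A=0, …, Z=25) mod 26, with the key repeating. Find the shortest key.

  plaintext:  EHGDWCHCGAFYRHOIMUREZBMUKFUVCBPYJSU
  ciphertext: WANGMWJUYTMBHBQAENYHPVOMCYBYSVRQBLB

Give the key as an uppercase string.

STHDQUCS

  i= 0: W-E = 18 → S
  i= 1: A-H = 19 → T
  i= 2: N-G =  7 → H
  i= 3: G-D =  3 → D
  i= 4: M-W = 16 → Q
  i= 5: W-C = 20 → U
  i= 6: J-H =  2 → C
  i= 7: U-C = 18 → S
  i= 8: Y-G = 18 → S
  i= 9: T-A = 19 → T
  i=10: M-F =  7 → H
  i=11: B-Y =  3 → D
  i=12: H-R = 16 → Q
  i=13: B-H = 20 → U
  i=14: Q-O =  2 → C
  i=15: A-I = 18 → S
  i=16: E-M = 18 → S
  i=17: N-U = 19 → T
  i=18: Y-R =  7 → H
  i=19: H-E =  3 → D
  i=20: P-Z = 16 → Q
  i=21: V-B = 20 → U
  i=22: O-M =  2 → C
  i=23: M-U = 18 → S
  i=24: C-K = 18 → S
  i=25: Y-F = 19 → T
  i=26: B-U =  7 → H
  i=27: Y-V =  3 → D
  i=28: S-C = 16 → Q
  i=29: V-B = 20 → U
  i=30: R-P =  2 → C
  i=31: Q-Y = 18 → S
  i=32: B-J = 18 → S
  i=33: L-S = 19 → T
  i=34: B-U =  7 → H
  shifts repeat with period 8: STHDQUCS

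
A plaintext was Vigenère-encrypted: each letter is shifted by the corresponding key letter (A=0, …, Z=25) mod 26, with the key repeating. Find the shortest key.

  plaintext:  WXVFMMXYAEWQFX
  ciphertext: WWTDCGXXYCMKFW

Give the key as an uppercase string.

  i= 0: W-W =  0 → A
  i= 1: W-X = 25 → Z
  i= 2: T-V = 24 → Y
  i= 3: D-F = 24 → Y
  i= 4: C-M = 16 → Q
  i= 5: G-M = 20 → U
  i= 6: X-X =  0 → A
  i= 7: X-Y = 25 → Z
  i= 8: Y-A = 24 → Y
  i= 9: C-E = 24 → Y
  i=10: M-W = 16 → Q
  i=11: K-Q = 20 → U
  i=12: F-F =  0 → A
  i=13: W-X = 25 → Z
  shifts repeat with period 6: AZYYQU

AZYYQU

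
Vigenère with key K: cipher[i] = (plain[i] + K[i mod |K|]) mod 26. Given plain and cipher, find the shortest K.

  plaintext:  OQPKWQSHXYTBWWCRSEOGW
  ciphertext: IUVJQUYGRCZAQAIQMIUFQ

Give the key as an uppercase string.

  i= 0: I-O = 20 → U
  i= 1: U-Q =  4 → E
  i= 2: V-P =  6 → G
  i= 3: J-K = 25 → Z
  i= 4: Q-W = 20 → U
  i= 5: U-Q =  4 → E
  i= 6: Y-S =  6 → G
  i= 7: G-H = 25 → Z
  i= 8: R-X = 20 → U
  i= 9: C-Y =  4 → E
  i=10: Z-T =  6 → G
  i=11: A-B = 25 → Z
  i=12: Q-W = 20 → U
  i=13: A-W =  4 → E
  i=14: I-C =  6 → G
  i=15: Q-R = 25 → Z
  i=16: M-S = 20 → U
  i=17: I-E =  4 → E
  i=18: U-O =  6 → G
  i=19: F-G = 25 → Z
  i=20: Q-W = 20 → U
  shifts repeat with period 4: UEGZ

UEGZ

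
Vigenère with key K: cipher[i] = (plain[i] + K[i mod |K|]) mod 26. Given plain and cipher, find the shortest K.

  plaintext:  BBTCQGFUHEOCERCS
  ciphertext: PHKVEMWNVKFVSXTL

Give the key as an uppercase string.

OGRT

  i= 0: P-B = 14 → O
  i= 1: H-B =  6 → G
  i= 2: K-T = 17 → R
  i= 3: V-C = 19 → T
  i= 4: E-Q = 14 → O
  i= 5: M-G =  6 → G
  i= 6: W-F = 17 → R
  i= 7: N-U = 19 → T
  i= 8: V-H = 14 → O
  i= 9: K-E =  6 → G
  i=10: F-O = 17 → R
  i=11: V-C = 19 → T
  i=12: S-E = 14 → O
  i=13: X-R =  6 → G
  i=14: T-C = 17 → R
  i=15: L-S = 19 → T
  shifts repeat with period 4: OGRT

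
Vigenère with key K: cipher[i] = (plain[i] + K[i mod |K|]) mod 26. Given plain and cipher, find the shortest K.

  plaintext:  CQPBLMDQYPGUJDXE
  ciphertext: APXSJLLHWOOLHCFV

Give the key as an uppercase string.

YZIR

  i= 0: A-C = 24 → Y
  i= 1: P-Q = 25 → Z
  i= 2: X-P =  8 → I
  i= 3: S-B = 17 → R
  i= 4: J-L = 24 → Y
  i= 5: L-M = 25 → Z
  i= 6: L-D =  8 → I
  i= 7: H-Q = 17 → R
  i= 8: W-Y = 24 → Y
  i= 9: O-P = 25 → Z
  i=10: O-G =  8 → I
  i=11: L-U = 17 → R
  i=12: H-J = 24 → Y
  i=13: C-D = 25 → Z
  i=14: F-X =  8 → I
  i=15: V-E = 17 → R
  shifts repeat with period 4: YZIR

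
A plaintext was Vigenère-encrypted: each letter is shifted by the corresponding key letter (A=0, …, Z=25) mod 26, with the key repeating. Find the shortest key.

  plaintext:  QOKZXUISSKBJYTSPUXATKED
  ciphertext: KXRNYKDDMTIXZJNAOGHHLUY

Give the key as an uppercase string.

  i= 0: K-Q = 20 → U
  i= 1: X-O =  9 → J
  i= 2: R-K =  7 → H
  i= 3: N-Z = 14 → O
  i= 4: Y-X =  1 → B
  i= 5: K-U = 16 → Q
  i= 6: D-I = 21 → V
  i= 7: D-S = 11 → L
  i= 8: M-S = 20 → U
  i= 9: T-K =  9 → J
  i=10: I-B =  7 → H
  i=11: X-J = 14 → O
  i=12: Z-Y =  1 → B
  i=13: J-T = 16 → Q
  i=14: N-S = 21 → V
  i=15: A-P = 11 → L
  i=16: O-U = 20 → U
  i=17: G-X =  9 → J
  i=18: H-A =  7 → H
  i=19: H-T = 14 → O
  i=20: L-K =  1 → B
  i=21: U-E = 16 → Q
  i=22: Y-D = 21 → V
  shifts repeat with period 8: UJHOBQVL

UJHOBQVL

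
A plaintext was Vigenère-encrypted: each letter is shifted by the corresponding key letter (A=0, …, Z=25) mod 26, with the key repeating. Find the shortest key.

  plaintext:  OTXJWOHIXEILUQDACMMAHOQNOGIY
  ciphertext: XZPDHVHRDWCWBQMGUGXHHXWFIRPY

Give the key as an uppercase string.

  i= 0: X-O =  9 → J
  i= 1: Z-T =  6 → G
  i= 2: P-X = 18 → S
  i= 3: D-J = 20 → U
  i= 4: H-W = 11 → L
  i= 5: V-O =  7 → H
  i= 6: H-H =  0 → A
  i= 7: R-I =  9 → J
  i= 8: D-X =  6 → G
  i= 9: W-E = 18 → S
  i=10: C-I = 20 → U
  i=11: W-L = 11 → L
  i=12: B-U =  7 → H
  i=13: Q-Q =  0 → A
  i=14: M-D =  9 → J
  i=15: G-A =  6 → G
  i=16: U-C = 18 → S
  i=17: G-M = 20 → U
  i=18: X-M = 11 → L
  i=19: H-A =  7 → H
  i=20: H-H =  0 → A
  i=21: X-O =  9 → J
  i=22: W-Q =  6 → G
  i=23: F-N = 18 → S
  i=24: I-O = 20 → U
  i=25: R-G = 11 → L
  i=26: P-I =  7 → H
  i=27: Y-Y =  0 → A
  shifts repeat with period 7: JGSULHA

JGSULHA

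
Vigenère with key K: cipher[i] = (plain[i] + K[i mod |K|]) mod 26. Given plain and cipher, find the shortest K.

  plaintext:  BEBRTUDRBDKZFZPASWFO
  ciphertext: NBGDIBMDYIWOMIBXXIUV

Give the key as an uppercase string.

MXFMPHJ

  i= 0: N-B = 12 → M
  i= 1: B-E = 23 → X
  i= 2: G-B =  5 → F
  i= 3: D-R = 12 → M
  i= 4: I-T = 15 → P
  i= 5: B-U =  7 → H
  i= 6: M-D =  9 → J
  i= 7: D-R = 12 → M
  i= 8: Y-B = 23 → X
  i= 9: I-D =  5 → F
  i=10: W-K = 12 → M
  i=11: O-Z = 15 → P
  i=12: M-F =  7 → H
  i=13: I-Z =  9 → J
  i=14: B-P = 12 → M
  i=15: X-A = 23 → X
  i=16: X-S =  5 → F
  i=17: I-W = 12 → M
  i=18: U-F = 15 → P
  i=19: V-O =  7 → H
  shifts repeat with period 7: MXFMPHJ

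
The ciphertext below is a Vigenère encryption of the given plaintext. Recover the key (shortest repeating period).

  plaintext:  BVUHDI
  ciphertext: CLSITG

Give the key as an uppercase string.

  i= 0: C-B =  1 → B
  i= 1: L-V = 16 → Q
  i= 2: S-U = 24 → Y
  i= 3: I-H =  1 → B
  i= 4: T-D = 16 → Q
  i= 5: G-I = 24 → Y
  shifts repeat with period 3: BQY

BQY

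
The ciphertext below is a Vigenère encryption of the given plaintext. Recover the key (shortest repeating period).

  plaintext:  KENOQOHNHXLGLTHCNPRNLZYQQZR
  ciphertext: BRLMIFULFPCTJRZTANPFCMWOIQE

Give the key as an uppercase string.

RNYYS

  i= 0: B-K = 17 → R
  i= 1: R-E = 13 → N
  i= 2: L-N = 24 → Y
  i= 3: M-O = 24 → Y
  i= 4: I-Q = 18 → S
  i= 5: F-O = 17 → R
  i= 6: U-H = 13 → N
  i= 7: L-N = 24 → Y
  i= 8: F-H = 24 → Y
  i= 9: P-X = 18 → S
  i=10: C-L = 17 → R
  i=11: T-G = 13 → N
  i=12: J-L = 24 → Y
  i=13: R-T = 24 → Y
  i=14: Z-H = 18 → S
  i=15: T-C = 17 → R
  i=16: A-N = 13 → N
  i=17: N-P = 24 → Y
  i=18: P-R = 24 → Y
  i=19: F-N = 18 → S
  i=20: C-L = 17 → R
  i=21: M-Z = 13 → N
  i=22: W-Y = 24 → Y
  i=23: O-Q = 24 → Y
  i=24: I-Q = 18 → S
  i=25: Q-Z = 17 → R
  i=26: E-R = 13 → N
  shifts repeat with period 5: RNYYS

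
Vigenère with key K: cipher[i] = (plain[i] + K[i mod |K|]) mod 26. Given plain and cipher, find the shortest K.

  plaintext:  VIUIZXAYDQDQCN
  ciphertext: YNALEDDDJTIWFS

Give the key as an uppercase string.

  i= 0: Y-V =  3 → D
  i= 1: N-I =  5 → F
  i= 2: A-U =  6 → G
  i= 3: L-I =  3 → D
  i= 4: E-Z =  5 → F
  i= 5: D-X =  6 → G
  i= 6: D-A =  3 → D
  i= 7: D-Y =  5 → F
  i= 8: J-D =  6 → G
  i= 9: T-Q =  3 → D
  i=10: I-D =  5 → F
  i=11: W-Q =  6 → G
  i=12: F-C =  3 → D
  i=13: S-N =  5 → F
  shifts repeat with period 3: DFG

DFG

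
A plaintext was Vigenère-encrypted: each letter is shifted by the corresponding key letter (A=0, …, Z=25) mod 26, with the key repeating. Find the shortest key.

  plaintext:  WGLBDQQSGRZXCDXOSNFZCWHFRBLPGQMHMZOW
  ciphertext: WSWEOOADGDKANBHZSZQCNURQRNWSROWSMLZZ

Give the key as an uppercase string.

AMLDLYKL

  i= 0: W-W =  0 → A
  i= 1: S-G = 12 → M
  i= 2: W-L = 11 → L
  i= 3: E-B =  3 → D
  i= 4: O-D = 11 → L
  i= 5: O-Q = 24 → Y
  i= 6: A-Q = 10 → K
  i= 7: D-S = 11 → L
  i= 8: G-G =  0 → A
  i= 9: D-R = 12 → M
  i=10: K-Z = 11 → L
  i=11: A-X =  3 → D
  i=12: N-C = 11 → L
  i=13: B-D = 24 → Y
  i=14: H-X = 10 → K
  i=15: Z-O = 11 → L
  i=16: S-S =  0 → A
  i=17: Z-N = 12 → M
  i=18: Q-F = 11 → L
  i=19: C-Z =  3 → D
  i=20: N-C = 11 → L
  i=21: U-W = 24 → Y
  i=22: R-H = 10 → K
  i=23: Q-F = 11 → L
  i=24: R-R =  0 → A
  i=25: N-B = 12 → M
  i=26: W-L = 11 → L
  i=27: S-P =  3 → D
  i=28: R-G = 11 → L
  i=29: O-Q = 24 → Y
  i=30: W-M = 10 → K
  i=31: S-H = 11 → L
  i=32: M-M =  0 → A
  i=33: L-Z = 12 → M
  i=34: Z-O = 11 → L
  i=35: Z-W =  3 → D
  shifts repeat with period 8: AMLDLYKL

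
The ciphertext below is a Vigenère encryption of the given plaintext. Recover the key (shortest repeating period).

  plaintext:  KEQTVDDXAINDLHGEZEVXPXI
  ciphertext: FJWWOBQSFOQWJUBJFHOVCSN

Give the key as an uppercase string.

VFGDTYN

  i= 0: F-K = 21 → V
  i= 1: J-E =  5 → F
  i= 2: W-Q =  6 → G
  i= 3: W-T =  3 → D
  i= 4: O-V = 19 → T
  i= 5: B-D = 24 → Y
  i= 6: Q-D = 13 → N
  i= 7: S-X = 21 → V
  i= 8: F-A =  5 → F
  i= 9: O-I =  6 → G
  i=10: Q-N =  3 → D
  i=11: W-D = 19 → T
  i=12: J-L = 24 → Y
  i=13: U-H = 13 → N
  i=14: B-G = 21 → V
  i=15: J-E =  5 → F
  i=16: F-Z =  6 → G
  i=17: H-E =  3 → D
  i=18: O-V = 19 → T
  i=19: V-X = 24 → Y
  i=20: C-P = 13 → N
  i=21: S-X = 21 → V
  i=22: N-I =  5 → F
  shifts repeat with period 7: VFGDTYN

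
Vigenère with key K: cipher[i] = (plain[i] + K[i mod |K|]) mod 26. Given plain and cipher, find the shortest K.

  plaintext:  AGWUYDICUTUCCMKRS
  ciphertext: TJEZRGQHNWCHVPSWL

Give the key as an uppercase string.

TDIF

  i= 0: T-A = 19 → T
  i= 1: J-G =  3 → D
  i= 2: E-W =  8 → I
  i= 3: Z-U =  5 → F
  i= 4: R-Y = 19 → T
  i= 5: G-D =  3 → D
  i= 6: Q-I =  8 → I
  i= 7: H-C =  5 → F
  i= 8: N-U = 19 → T
  i= 9: W-T =  3 → D
  i=10: C-U =  8 → I
  i=11: H-C =  5 → F
  i=12: V-C = 19 → T
  i=13: P-M =  3 → D
  i=14: S-K =  8 → I
  i=15: W-R =  5 → F
  i=16: L-S = 19 → T
  shifts repeat with period 4: TDIF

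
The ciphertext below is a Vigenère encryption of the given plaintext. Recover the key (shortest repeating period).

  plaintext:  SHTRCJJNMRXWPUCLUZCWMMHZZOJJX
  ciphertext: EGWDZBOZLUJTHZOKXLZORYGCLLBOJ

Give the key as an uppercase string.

  i= 0: E-S = 12 → M
  i= 1: G-H = 25 → Z
  i= 2: W-T =  3 → D
  i= 3: D-R = 12 → M
  i= 4: Z-C = 23 → X
  i= 5: B-J = 18 → S
  i= 6: O-J =  5 → F
  i= 7: Z-N = 12 → M
  i= 8: L-M = 25 → Z
  i= 9: U-R =  3 → D
  i=10: J-X = 12 → M
  i=11: T-W = 23 → X
  i=12: H-P = 18 → S
  i=13: Z-U =  5 → F
  i=14: O-C = 12 → M
  i=15: K-L = 25 → Z
  i=16: X-U =  3 → D
  i=17: L-Z = 12 → M
  i=18: Z-C = 23 → X
  i=19: O-W = 18 → S
  i=20: R-M =  5 → F
  i=21: Y-M = 12 → M
  i=22: G-H = 25 → Z
  i=23: C-Z =  3 → D
  i=24: L-Z = 12 → M
  i=25: L-O = 23 → X
  i=26: B-J = 18 → S
  i=27: O-J =  5 → F
  i=28: J-X = 12 → M
  shifts repeat with period 7: MZDMXSF

MZDMXSF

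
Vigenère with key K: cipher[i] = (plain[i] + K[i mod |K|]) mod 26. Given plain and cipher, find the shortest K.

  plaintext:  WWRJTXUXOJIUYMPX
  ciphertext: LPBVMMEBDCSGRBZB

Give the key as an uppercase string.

PTKMTPKE

  i= 0: L-W = 15 → P
  i= 1: P-W = 19 → T
  i= 2: B-R = 10 → K
  i= 3: V-J = 12 → M
  i= 4: M-T = 19 → T
  i= 5: M-X = 15 → P
  i= 6: E-U = 10 → K
  i= 7: B-X =  4 → E
  i= 8: D-O = 15 → P
  i= 9: C-J = 19 → T
  i=10: S-I = 10 → K
  i=11: G-U = 12 → M
  i=12: R-Y = 19 → T
  i=13: B-M = 15 → P
  i=14: Z-P = 10 → K
  i=15: B-X =  4 → E
  shifts repeat with period 8: PTKMTPKE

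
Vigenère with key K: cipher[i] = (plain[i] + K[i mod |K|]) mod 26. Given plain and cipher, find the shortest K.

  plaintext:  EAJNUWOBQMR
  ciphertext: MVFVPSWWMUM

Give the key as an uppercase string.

  i= 0: M-E =  8 → I
  i= 1: V-A = 21 → V
  i= 2: F-J = 22 → W
  i= 3: V-N =  8 → I
  i= 4: P-U = 21 → V
  i= 5: S-W = 22 → W
  i= 6: W-O =  8 → I
  i= 7: W-B = 21 → V
  i= 8: M-Q = 22 → W
  i= 9: U-M =  8 → I
  i=10: M-R = 21 → V
  shifts repeat with period 3: IVW

IVW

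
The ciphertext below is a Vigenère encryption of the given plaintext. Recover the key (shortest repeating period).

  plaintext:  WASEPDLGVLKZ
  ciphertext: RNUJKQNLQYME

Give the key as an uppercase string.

  i= 0: R-W = 21 → V
  i= 1: N-A = 13 → N
  i= 2: U-S =  2 → C
  i= 3: J-E =  5 → F
  i= 4: K-P = 21 → V
  i= 5: Q-D = 13 → N
  i= 6: N-L =  2 → C
  i= 7: L-G =  5 → F
  i= 8: Q-V = 21 → V
  i= 9: Y-L = 13 → N
  i=10: M-K =  2 → C
  i=11: E-Z =  5 → F
  shifts repeat with period 4: VNCF

VNCF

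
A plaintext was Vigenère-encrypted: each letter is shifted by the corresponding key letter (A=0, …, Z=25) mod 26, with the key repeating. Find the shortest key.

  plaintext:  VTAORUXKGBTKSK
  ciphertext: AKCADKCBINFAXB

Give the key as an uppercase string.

FRCMMQ

  i= 0: A-V =  5 → F
  i= 1: K-T = 17 → R
  i= 2: C-A =  2 → C
  i= 3: A-O = 12 → M
  i= 4: D-R = 12 → M
  i= 5: K-U = 16 → Q
  i= 6: C-X =  5 → F
  i= 7: B-K = 17 → R
  i= 8: I-G =  2 → C
  i= 9: N-B = 12 → M
  i=10: F-T = 12 → M
  i=11: A-K = 16 → Q
  i=12: X-S =  5 → F
  i=13: B-K = 17 → R
  shifts repeat with period 6: FRCMMQ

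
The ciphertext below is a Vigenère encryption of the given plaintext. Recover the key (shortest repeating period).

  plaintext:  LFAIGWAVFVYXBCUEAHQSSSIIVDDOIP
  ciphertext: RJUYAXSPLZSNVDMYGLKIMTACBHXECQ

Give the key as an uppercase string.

  i= 0: R-L =  6 → G
  i= 1: J-F =  4 → E
  i= 2: U-A = 20 → U
  i= 3: Y-I = 16 → Q
  i= 4: A-G = 20 → U
  i= 5: X-W =  1 → B
  i= 6: S-A = 18 → S
  i= 7: P-V = 20 → U
  i= 8: L-F =  6 → G
  i= 9: Z-V =  4 → E
  i=10: S-Y = 20 → U
  i=11: N-X = 16 → Q
  i=12: V-B = 20 → U
  i=13: D-C =  1 → B
  i=14: M-U = 18 → S
  i=15: Y-E = 20 → U
  i=16: G-A =  6 → G
  i=17: L-H =  4 → E
  i=18: K-Q = 20 → U
  i=19: I-S = 16 → Q
  i=20: M-S = 20 → U
  i=21: T-S =  1 → B
  i=22: A-I = 18 → S
  i=23: C-I = 20 → U
  i=24: B-V =  6 → G
  i=25: H-D =  4 → E
  i=26: X-D = 20 → U
  i=27: E-O = 16 → Q
  i=28: C-I = 20 → U
  i=29: Q-P =  1 → B
  shifts repeat with period 8: GEUQUBSU

GEUQUBSU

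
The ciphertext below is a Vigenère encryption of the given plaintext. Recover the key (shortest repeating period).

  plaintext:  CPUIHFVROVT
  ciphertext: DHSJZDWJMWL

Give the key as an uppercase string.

BSY

  i= 0: D-C =  1 → B
  i= 1: H-P = 18 → S
  i= 2: S-U = 24 → Y
  i= 3: J-I =  1 → B
  i= 4: Z-H = 18 → S
  i= 5: D-F = 24 → Y
  i= 6: W-V =  1 → B
  i= 7: J-R = 18 → S
  i= 8: M-O = 24 → Y
  i= 9: W-V =  1 → B
  i=10: L-T = 18 → S
  shifts repeat with period 3: BSY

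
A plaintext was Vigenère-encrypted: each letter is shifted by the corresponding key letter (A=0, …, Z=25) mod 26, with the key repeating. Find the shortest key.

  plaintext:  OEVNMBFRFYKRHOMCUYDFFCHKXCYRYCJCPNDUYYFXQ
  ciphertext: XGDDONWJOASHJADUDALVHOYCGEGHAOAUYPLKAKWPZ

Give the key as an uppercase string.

JCIQCMRS

  i= 0: X-O =  9 → J
  i= 1: G-E =  2 → C
  i= 2: D-V =  8 → I
  i= 3: D-N = 16 → Q
  i= 4: O-M =  2 → C
  i= 5: N-B = 12 → M
  i= 6: W-F = 17 → R
  i= 7: J-R = 18 → S
  i= 8: O-F =  9 → J
  i= 9: A-Y =  2 → C
  i=10: S-K =  8 → I
  i=11: H-R = 16 → Q
  i=12: J-H =  2 → C
  i=13: A-O = 12 → M
  i=14: D-M = 17 → R
  i=15: U-C = 18 → S
  i=16: D-U =  9 → J
  i=17: A-Y =  2 → C
  i=18: L-D =  8 → I
  i=19: V-F = 16 → Q
  i=20: H-F =  2 → C
  i=21: O-C = 12 → M
  i=22: Y-H = 17 → R
  i=23: C-K = 18 → S
  i=24: G-X =  9 → J
  i=25: E-C =  2 → C
  i=26: G-Y =  8 → I
  i=27: H-R = 16 → Q
  i=28: A-Y =  2 → C
  i=29: O-C = 12 → M
  i=30: A-J = 17 → R
  i=31: U-C = 18 → S
  i=32: Y-P =  9 → J
  i=33: P-N =  2 → C
  i=34: L-D =  8 → I
  i=35: K-U = 16 → Q
  i=36: A-Y =  2 → C
  i=37: K-Y = 12 → M
  i=38: W-F = 17 → R
  i=39: P-X = 18 → S
  i=40: Z-Q =  9 → J
  shifts repeat with period 8: JCIQCMRS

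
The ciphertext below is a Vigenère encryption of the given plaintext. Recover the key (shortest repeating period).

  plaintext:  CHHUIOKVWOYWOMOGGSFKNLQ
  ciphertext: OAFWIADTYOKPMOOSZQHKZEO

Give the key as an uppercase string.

  i= 0: O-C = 12 → M
  i= 1: A-H = 19 → T
  i= 2: F-H = 24 → Y
  i= 3: W-U =  2 → C
  i= 4: I-I =  0 → A
  i= 5: A-O = 12 → M
  i= 6: D-K = 19 → T
  i= 7: T-V = 24 → Y
  i= 8: Y-W =  2 → C
  i= 9: O-O =  0 → A
  i=10: K-Y = 12 → M
  i=11: P-W = 19 → T
  i=12: M-O = 24 → Y
  i=13: O-M =  2 → C
  i=14: O-O =  0 → A
  i=15: S-G = 12 → M
  i=16: Z-G = 19 → T
  i=17: Q-S = 24 → Y
  i=18: H-F =  2 → C
  i=19: K-K =  0 → A
  i=20: Z-N = 12 → M
  i=21: E-L = 19 → T
  i=22: O-Q = 24 → Y
  shifts repeat with period 5: MTYCA

MTYCA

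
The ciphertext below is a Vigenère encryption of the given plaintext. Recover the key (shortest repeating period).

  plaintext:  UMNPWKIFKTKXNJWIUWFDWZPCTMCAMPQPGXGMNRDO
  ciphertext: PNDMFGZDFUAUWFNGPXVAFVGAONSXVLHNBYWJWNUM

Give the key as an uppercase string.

  i= 0: P-U = 21 → V
  i= 1: N-M =  1 → B
  i= 2: D-N = 16 → Q
  i= 3: M-P = 23 → X
  i= 4: F-W =  9 → J
  i= 5: G-K = 22 → W
  i= 6: Z-I = 17 → R
  i= 7: D-F = 24 → Y
  i= 8: F-K = 21 → V
  i= 9: U-T =  1 → B
  i=10: A-K = 16 → Q
  i=11: U-X = 23 → X
  i=12: W-N =  9 → J
  i=13: F-J = 22 → W
  i=14: N-W = 17 → R
  i=15: G-I = 24 → Y
  i=16: P-U = 21 → V
  i=17: X-W =  1 → B
  i=18: V-F = 16 → Q
  i=19: A-D = 23 → X
  i=20: F-W =  9 → J
  i=21: V-Z = 22 → W
  i=22: G-P = 17 → R
  i=23: A-C = 24 → Y
  i=24: O-T = 21 → V
  i=25: N-M =  1 → B
  i=26: S-C = 16 → Q
  i=27: X-A = 23 → X
  i=28: V-M =  9 → J
  i=29: L-P = 22 → W
  i=30: H-Q = 17 → R
  i=31: N-P = 24 → Y
  i=32: B-G = 21 → V
  i=33: Y-X =  1 → B
  i=34: W-G = 16 → Q
  i=35: J-M = 23 → X
  i=36: W-N =  9 → J
  i=37: N-R = 22 → W
  i=38: U-D = 17 → R
  i=39: M-O = 24 → Y
  shifts repeat with period 8: VBQXJWRY

VBQXJWRY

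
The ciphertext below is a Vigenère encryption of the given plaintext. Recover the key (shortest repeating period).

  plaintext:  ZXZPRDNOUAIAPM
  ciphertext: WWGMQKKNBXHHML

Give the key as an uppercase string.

XZH

  i= 0: W-Z = 23 → X
  i= 1: W-X = 25 → Z
  i= 2: G-Z =  7 → H
  i= 3: M-P = 23 → X
  i= 4: Q-R = 25 → Z
  i= 5: K-D =  7 → H
  i= 6: K-N = 23 → X
  i= 7: N-O = 25 → Z
  i= 8: B-U =  7 → H
  i= 9: X-A = 23 → X
  i=10: H-I = 25 → Z
  i=11: H-A =  7 → H
  i=12: M-P = 23 → X
  i=13: L-M = 25 → Z
  shifts repeat with period 3: XZH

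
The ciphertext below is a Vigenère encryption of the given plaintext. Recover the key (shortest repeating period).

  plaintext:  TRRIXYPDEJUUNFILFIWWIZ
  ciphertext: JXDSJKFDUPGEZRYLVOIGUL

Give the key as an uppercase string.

  i= 0: J-T = 16 → Q
  i= 1: X-R =  6 → G
  i= 2: D-R = 12 → M
  i= 3: S-I = 10 → K
  i= 4: J-X = 12 → M
  i= 5: K-Y = 12 → M
  i= 6: F-P = 16 → Q
  i= 7: D-D =  0 → A
  i= 8: U-E = 16 → Q
  i= 9: P-J =  6 → G
  i=10: G-U = 12 → M
  i=11: E-U = 10 → K
  i=12: Z-N = 12 → M
  i=13: R-F = 12 → M
  i=14: Y-I = 16 → Q
  i=15: L-L =  0 → A
  i=16: V-F = 16 → Q
  i=17: O-I =  6 → G
  i=18: I-W = 12 → M
  i=19: G-W = 10 → K
  i=20: U-I = 12 → M
  i=21: L-Z = 12 → M
  shifts repeat with period 8: QGMKMMQA

QGMKMMQA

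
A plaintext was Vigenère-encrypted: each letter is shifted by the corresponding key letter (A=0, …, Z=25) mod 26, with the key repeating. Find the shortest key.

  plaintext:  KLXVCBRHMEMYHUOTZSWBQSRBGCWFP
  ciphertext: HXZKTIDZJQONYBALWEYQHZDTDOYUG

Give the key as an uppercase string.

XMCPRHMS

  i= 0: H-K = 23 → X
  i= 1: X-L = 12 → M
  i= 2: Z-X =  2 → C
  i= 3: K-V = 15 → P
  i= 4: T-C = 17 → R
  i= 5: I-B =  7 → H
  i= 6: D-R = 12 → M
  i= 7: Z-H = 18 → S
  i= 8: J-M = 23 → X
  i= 9: Q-E = 12 → M
  i=10: O-M =  2 → C
  i=11: N-Y = 15 → P
  i=12: Y-H = 17 → R
  i=13: B-U =  7 → H
  i=14: A-O = 12 → M
  i=15: L-T = 18 → S
  i=16: W-Z = 23 → X
  i=17: E-S = 12 → M
  i=18: Y-W =  2 → C
  i=19: Q-B = 15 → P
  i=20: H-Q = 17 → R
  i=21: Z-S =  7 → H
  i=22: D-R = 12 → M
  i=23: T-B = 18 → S
  i=24: D-G = 23 → X
  i=25: O-C = 12 → M
  i=26: Y-W =  2 → C
  i=27: U-F = 15 → P
  i=28: G-P = 17 → R
  shifts repeat with period 8: XMCPRHMS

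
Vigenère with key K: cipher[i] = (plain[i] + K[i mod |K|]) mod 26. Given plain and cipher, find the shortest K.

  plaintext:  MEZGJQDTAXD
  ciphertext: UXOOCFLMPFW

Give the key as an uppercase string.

ITP

  i= 0: U-M =  8 → I
  i= 1: X-E = 19 → T
  i= 2: O-Z = 15 → P
  i= 3: O-G =  8 → I
  i= 4: C-J = 19 → T
  i= 5: F-Q = 15 → P
  i= 6: L-D =  8 → I
  i= 7: M-T = 19 → T
  i= 8: P-A = 15 → P
  i= 9: F-X =  8 → I
  i=10: W-D = 19 → T
  shifts repeat with period 3: ITP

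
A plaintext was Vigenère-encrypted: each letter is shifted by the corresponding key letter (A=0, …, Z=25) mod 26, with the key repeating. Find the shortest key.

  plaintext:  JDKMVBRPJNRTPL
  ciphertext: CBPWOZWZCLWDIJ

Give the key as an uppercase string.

TYFK

  i= 0: C-J = 19 → T
  i= 1: B-D = 24 → Y
  i= 2: P-K =  5 → F
  i= 3: W-M = 10 → K
  i= 4: O-V = 19 → T
  i= 5: Z-B = 24 → Y
  i= 6: W-R =  5 → F
  i= 7: Z-P = 10 → K
  i= 8: C-J = 19 → T
  i= 9: L-N = 24 → Y
  i=10: W-R =  5 → F
  i=11: D-T = 10 → K
  i=12: I-P = 19 → T
  i=13: J-L = 24 → Y
  shifts repeat with period 4: TYFK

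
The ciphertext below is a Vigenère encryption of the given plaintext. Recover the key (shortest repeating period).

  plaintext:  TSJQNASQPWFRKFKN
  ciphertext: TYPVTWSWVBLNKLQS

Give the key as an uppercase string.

AGGFGW

  i= 0: T-T =  0 → A
  i= 1: Y-S =  6 → G
  i= 2: P-J =  6 → G
  i= 3: V-Q =  5 → F
  i= 4: T-N =  6 → G
  i= 5: W-A = 22 → W
  i= 6: S-S =  0 → A
  i= 7: W-Q =  6 → G
  i= 8: V-P =  6 → G
  i= 9: B-W =  5 → F
  i=10: L-F =  6 → G
  i=11: N-R = 22 → W
  i=12: K-K =  0 → A
  i=13: L-F =  6 → G
  i=14: Q-K =  6 → G
  i=15: S-N =  5 → F
  shifts repeat with period 6: AGGFGW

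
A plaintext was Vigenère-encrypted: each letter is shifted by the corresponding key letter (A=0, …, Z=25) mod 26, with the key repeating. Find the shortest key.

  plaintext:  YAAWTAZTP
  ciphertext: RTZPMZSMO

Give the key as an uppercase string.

  i= 0: R-Y = 19 → T
  i= 1: T-A = 19 → T
  i= 2: Z-A = 25 → Z
  i= 3: P-W = 19 → T
  i= 4: M-T = 19 → T
  i= 5: Z-A = 25 → Z
  i= 6: S-Z = 19 → T
  i= 7: M-T = 19 → T
  i= 8: O-P = 25 → Z
  shifts repeat with period 3: TTZ

TTZ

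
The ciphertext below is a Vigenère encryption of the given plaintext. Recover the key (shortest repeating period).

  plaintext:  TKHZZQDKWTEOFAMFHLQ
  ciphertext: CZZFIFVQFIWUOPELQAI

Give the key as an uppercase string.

JPSG

  i= 0: C-T =  9 → J
  i= 1: Z-K = 15 → P
  i= 2: Z-H = 18 → S
  i= 3: F-Z =  6 → G
  i= 4: I-Z =  9 → J
  i= 5: F-Q = 15 → P
  i= 6: V-D = 18 → S
  i= 7: Q-K =  6 → G
  i= 8: F-W =  9 → J
  i= 9: I-T = 15 → P
  i=10: W-E = 18 → S
  i=11: U-O =  6 → G
  i=12: O-F =  9 → J
  i=13: P-A = 15 → P
  i=14: E-M = 18 → S
  i=15: L-F =  6 → G
  i=16: Q-H =  9 → J
  i=17: A-L = 15 → P
  i=18: I-Q = 18 → S
  shifts repeat with period 4: JPSG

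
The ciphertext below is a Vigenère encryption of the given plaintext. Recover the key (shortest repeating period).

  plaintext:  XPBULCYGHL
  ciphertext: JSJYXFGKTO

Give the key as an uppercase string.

  i= 0: J-X = 12 → M
  i= 1: S-P =  3 → D
  i= 2: J-B =  8 → I
  i= 3: Y-U =  4 → E
  i= 4: X-L = 12 → M
  i= 5: F-C =  3 → D
  i= 6: G-Y =  8 → I
  i= 7: K-G =  4 → E
  i= 8: T-H = 12 → M
  i= 9: O-L =  3 → D
  shifts repeat with period 4: MDIE

MDIE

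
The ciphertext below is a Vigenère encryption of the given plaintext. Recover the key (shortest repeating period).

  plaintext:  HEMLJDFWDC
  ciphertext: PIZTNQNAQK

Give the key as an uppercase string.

  i= 0: P-H =  8 → I
  i= 1: I-E =  4 → E
  i= 2: Z-M = 13 → N
  i= 3: T-L =  8 → I
  i= 4: N-J =  4 → E
  i= 5: Q-D = 13 → N
  i= 6: N-F =  8 → I
  i= 7: A-W =  4 → E
  i= 8: Q-D = 13 → N
  i= 9: K-C =  8 → I
  shifts repeat with period 3: IEN

IEN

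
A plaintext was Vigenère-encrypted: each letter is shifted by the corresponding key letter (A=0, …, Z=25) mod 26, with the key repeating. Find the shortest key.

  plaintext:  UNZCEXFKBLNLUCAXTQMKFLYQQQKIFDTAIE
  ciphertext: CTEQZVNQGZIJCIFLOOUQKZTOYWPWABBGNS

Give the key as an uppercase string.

  i= 0: C-U =  8 → I
  i= 1: T-N =  6 → G
  i= 2: E-Z =  5 → F
  i= 3: Q-C = 14 → O
  i= 4: Z-E = 21 → V
  i= 5: V-X = 24 → Y
  i= 6: N-F =  8 → I
  i= 7: Q-K =  6 → G
  i= 8: G-B =  5 → F
  i= 9: Z-L = 14 → O
  i=10: I-N = 21 → V
  i=11: J-L = 24 → Y
  i=12: C-U =  8 → I
  i=13: I-C =  6 → G
  i=14: F-A =  5 → F
  i=15: L-X = 14 → O
  i=16: O-T = 21 → V
  i=17: O-Q = 24 → Y
  i=18: U-M =  8 → I
  i=19: Q-K =  6 → G
  i=20: K-F =  5 → F
  i=21: Z-L = 14 → O
  i=22: T-Y = 21 → V
  i=23: O-Q = 24 → Y
  i=24: Y-Q =  8 → I
  i=25: W-Q =  6 → G
  i=26: P-K =  5 → F
  i=27: W-I = 14 → O
  i=28: A-F = 21 → V
  i=29: B-D = 24 → Y
  i=30: B-T =  8 → I
  i=31: G-A =  6 → G
  i=32: N-I =  5 → F
  i=33: S-E = 14 → O
  shifts repeat with period 6: IGFOVY

IGFOVY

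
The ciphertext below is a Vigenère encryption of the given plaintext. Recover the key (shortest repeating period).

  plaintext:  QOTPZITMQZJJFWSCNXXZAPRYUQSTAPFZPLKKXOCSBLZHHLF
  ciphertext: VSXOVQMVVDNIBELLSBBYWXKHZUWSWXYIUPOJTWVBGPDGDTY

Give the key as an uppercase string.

FEEZWITJ

  i= 0: V-Q =  5 → F
  i= 1: S-O =  4 → E
  i= 2: X-T =  4 → E
  i= 3: O-P = 25 → Z
  i= 4: V-Z = 22 → W
  i= 5: Q-I =  8 → I
  i= 6: M-T = 19 → T
  i= 7: V-M =  9 → J
  i= 8: V-Q =  5 → F
  i= 9: D-Z =  4 → E
  i=10: N-J =  4 → E
  i=11: I-J = 25 → Z
  i=12: B-F = 22 → W
  i=13: E-W =  8 → I
  i=14: L-S = 19 → T
  i=15: L-C =  9 → J
  i=16: S-N =  5 → F
  i=17: B-X =  4 → E
  i=18: B-X =  4 → E
  i=19: Y-Z = 25 → Z
  i=20: W-A = 22 → W
  i=21: X-P =  8 → I
  i=22: K-R = 19 → T
  i=23: H-Y =  9 → J
  i=24: Z-U =  5 → F
  i=25: U-Q =  4 → E
  i=26: W-S =  4 → E
  i=27: S-T = 25 → Z
  i=28: W-A = 22 → W
  i=29: X-P =  8 → I
  i=30: Y-F = 19 → T
  i=31: I-Z =  9 → J
  i=32: U-P =  5 → F
  i=33: P-L =  4 → E
  i=34: O-K =  4 → E
  i=35: J-K = 25 → Z
  i=36: T-X = 22 → W
  i=37: W-O =  8 → I
  i=38: V-C = 19 → T
  i=39: B-S =  9 → J
  i=40: G-B =  5 → F
  i=41: P-L =  4 → E
  i=42: D-Z =  4 → E
  i=43: G-H = 25 → Z
  i=44: D-H = 22 → W
  i=45: T-L =  8 → I
  i=46: Y-F = 19 → T
  shifts repeat with period 8: FEEZWITJ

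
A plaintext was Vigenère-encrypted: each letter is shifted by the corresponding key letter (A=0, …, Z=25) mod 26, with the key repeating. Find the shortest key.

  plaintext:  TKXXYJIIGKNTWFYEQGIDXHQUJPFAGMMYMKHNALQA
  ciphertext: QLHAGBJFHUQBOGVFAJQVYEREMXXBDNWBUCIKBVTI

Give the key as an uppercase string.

  i= 0: Q-T = 23 → X
  i= 1: L-K =  1 → B
  i= 2: H-X = 10 → K
  i= 3: A-X =  3 → D
  i= 4: G-Y =  8 → I
  i= 5: B-J = 18 → S
  i= 6: J-I =  1 → B
  i= 7: F-I = 23 → X
  i= 8: H-G =  1 → B
  i= 9: U-K = 10 → K
  i=10: Q-N =  3 → D
  i=11: B-T =  8 → I
  i=12: O-W = 18 → S
  i=13: G-F =  1 → B
  i=14: V-Y = 23 → X
  i=15: F-E =  1 → B
  i=16: A-Q = 10 → K
  i=17: J-G =  3 → D
  i=18: Q-I =  8 → I
  i=19: V-D = 18 → S
  i=20: Y-X =  1 → B
  i=21: E-H = 23 → X
  i=22: R-Q =  1 → B
  i=23: E-U = 10 → K
  i=24: M-J =  3 → D
  i=25: X-P =  8 → I
  i=26: X-F = 18 → S
  i=27: B-A =  1 → B
  i=28: D-G = 23 → X
  i=29: N-M =  1 → B
  i=30: W-M = 10 → K
  i=31: B-Y =  3 → D
  i=32: U-M =  8 → I
  i=33: C-K = 18 → S
  i=34: I-H =  1 → B
  i=35: K-N = 23 → X
  i=36: B-A =  1 → B
  i=37: V-L = 10 → K
  i=38: T-Q =  3 → D
  i=39: I-A =  8 → I
  shifts repeat with period 7: XBKDISB

XBKDISB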